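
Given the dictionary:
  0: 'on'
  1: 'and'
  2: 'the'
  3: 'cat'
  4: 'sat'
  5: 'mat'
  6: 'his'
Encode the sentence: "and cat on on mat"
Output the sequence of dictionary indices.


Look up each word in the dictionary:
  'and' -> 1
  'cat' -> 3
  'on' -> 0
  'on' -> 0
  'mat' -> 5

Encoded: [1, 3, 0, 0, 5]


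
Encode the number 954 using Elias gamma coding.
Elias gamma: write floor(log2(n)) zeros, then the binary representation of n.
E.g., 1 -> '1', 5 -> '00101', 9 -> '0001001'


num_bits = floor(log2(954)) + 1 = 10
leading_zeros = num_bits - 1 = 9
binary(954) = 1110111010

Elias gamma(954) = '000000000' + '1110111010' = 0000000001110111010 (19 bits)


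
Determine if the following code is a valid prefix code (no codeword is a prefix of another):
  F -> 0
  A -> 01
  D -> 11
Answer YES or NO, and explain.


Checking each pair (does one codeword prefix another?):
  F='0' vs A='01': prefix -- VIOLATION

NO -- this is NOT a valid prefix code. F (0) is a prefix of A (01).


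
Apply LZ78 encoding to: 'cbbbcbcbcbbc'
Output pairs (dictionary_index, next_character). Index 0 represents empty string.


LZ78 encoding steps:
Dictionary: {0: ''}
Step 1: w='' (idx 0), next='c' -> output (0, 'c'), add 'c' as idx 1
Step 2: w='' (idx 0), next='b' -> output (0, 'b'), add 'b' as idx 2
Step 3: w='b' (idx 2), next='b' -> output (2, 'b'), add 'bb' as idx 3
Step 4: w='c' (idx 1), next='b' -> output (1, 'b'), add 'cb' as idx 4
Step 5: w='cb' (idx 4), next='c' -> output (4, 'c'), add 'cbc' as idx 5
Step 6: w='bb' (idx 3), next='c' -> output (3, 'c'), add 'bbc' as idx 6


Encoded: [(0, 'c'), (0, 'b'), (2, 'b'), (1, 'b'), (4, 'c'), (3, 'c')]


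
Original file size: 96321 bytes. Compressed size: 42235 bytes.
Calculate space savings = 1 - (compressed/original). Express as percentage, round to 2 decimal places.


ratio = compressed/original = 42235/96321 = 0.438482
savings = 1 - ratio = 1 - 0.438482 = 0.561518
as a percentage: 0.561518 * 100 = 56.15%

Space savings = 1 - 42235/96321 = 56.15%


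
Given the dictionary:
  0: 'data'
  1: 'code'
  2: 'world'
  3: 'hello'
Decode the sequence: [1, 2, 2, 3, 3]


Look up each index in the dictionary:
  1 -> 'code'
  2 -> 'world'
  2 -> 'world'
  3 -> 'hello'
  3 -> 'hello'

Decoded: "code world world hello hello"


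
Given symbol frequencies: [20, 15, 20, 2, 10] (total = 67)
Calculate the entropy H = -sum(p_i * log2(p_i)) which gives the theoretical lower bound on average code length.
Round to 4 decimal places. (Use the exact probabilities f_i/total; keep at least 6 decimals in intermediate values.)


Per-symbol terms -p_i * log2(p_i) with p_i = f_i/67:
  p = 20/67 = 0.298507: log2(p) = -1.744161, -p*log2(p) = 0.520645
  p = 15/67 = 0.223881: log2(p) = -2.159199, -p*log2(p) = 0.483403
  p = 20/67 = 0.298507: log2(p) = -1.744161, -p*log2(p) = 0.520645
  p = 2/67 = 0.029851: log2(p) = -5.066089, -p*log2(p) = 0.151227
  p = 10/67 = 0.149254: log2(p) = -2.744161, -p*log2(p) = 0.409576
H = 0.520645 + 0.483403 + 0.520645 + 0.151227 + 0.409576 = 2.085496

H = 2.0855 bits/symbol


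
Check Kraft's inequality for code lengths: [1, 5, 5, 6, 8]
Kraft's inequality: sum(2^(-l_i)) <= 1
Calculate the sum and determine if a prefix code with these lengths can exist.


Sum = 2^(-1) + 2^(-5) + 2^(-5) + 2^(-6) + 2^(-8)
    = 0.5 + 0.03125 + 0.03125 + 0.015625 + 0.00390625
    = 149/256 = 0.58203125
Since 0.58203125 <= 1, Kraft's inequality IS satisfied.
A prefix code with these lengths CAN exist.

Kraft sum = 0.58203125. Satisfied.


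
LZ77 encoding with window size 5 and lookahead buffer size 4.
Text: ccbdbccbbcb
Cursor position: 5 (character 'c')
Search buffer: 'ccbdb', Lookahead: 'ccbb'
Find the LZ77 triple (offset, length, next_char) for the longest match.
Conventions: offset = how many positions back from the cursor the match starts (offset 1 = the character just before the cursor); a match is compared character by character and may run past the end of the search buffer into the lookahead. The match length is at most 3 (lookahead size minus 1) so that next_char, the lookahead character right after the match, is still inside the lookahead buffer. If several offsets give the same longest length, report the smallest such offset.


Try each offset into the search buffer:
  offset=1 (pos 4, char 'b'): match length 0
  offset=2 (pos 3, char 'd'): match length 0
  offset=3 (pos 2, char 'b'): match length 0
  offset=4 (pos 1, char 'c'): match length 1
  offset=5 (pos 0, char 'c'): match length 3
Longest match has length 3 at offset 5.
next_char = character at position 5 + 3 = 8 -> 'b'

Best match: offset=5, length=3 (matching 'ccb' starting at position 0)
LZ77 triple: (5, 3, 'b')


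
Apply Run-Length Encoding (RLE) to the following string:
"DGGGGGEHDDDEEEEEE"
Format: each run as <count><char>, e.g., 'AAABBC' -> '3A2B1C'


Scanning runs left to right:
  i=0: run of 'D' x 1 -> '1D'
  i=1: run of 'G' x 5 -> '5G'
  i=6: run of 'E' x 1 -> '1E'
  i=7: run of 'H' x 1 -> '1H'
  i=8: run of 'D' x 3 -> '3D'
  i=11: run of 'E' x 6 -> '6E'

RLE = 1D5G1E1H3D6E


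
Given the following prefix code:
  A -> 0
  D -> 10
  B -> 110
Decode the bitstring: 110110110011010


Decoding step by step:
Bits 110 -> B
Bits 110 -> B
Bits 110 -> B
Bits 0 -> A
Bits 110 -> B
Bits 10 -> D


Decoded message: BBBABD


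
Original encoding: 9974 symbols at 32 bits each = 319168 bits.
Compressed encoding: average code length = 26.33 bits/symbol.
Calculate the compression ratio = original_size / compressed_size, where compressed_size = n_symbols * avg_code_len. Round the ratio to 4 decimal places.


original_size = n_symbols * orig_bits = 9974 * 32 = 319168 bits
compressed_size = n_symbols * avg_code_len = 9974 * 26.33 = 262615.42 bits
ratio = original_size / compressed_size = 319168 / 262615.42 = 1.2153

Compression ratio = 1.2153


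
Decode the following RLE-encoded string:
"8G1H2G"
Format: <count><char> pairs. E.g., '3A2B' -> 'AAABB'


Expanding each <count><char> pair:
  8G -> 'GGGGGGGG'
  1H -> 'H'
  2G -> 'GG'

Decoded = GGGGGGGGHGG


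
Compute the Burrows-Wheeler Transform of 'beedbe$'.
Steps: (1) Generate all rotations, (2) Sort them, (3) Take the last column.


Rotations (sorted):
  0: $beedbe -> last char: e
  1: be$beed -> last char: d
  2: beedbe$ -> last char: $
  3: dbe$bee -> last char: e
  4: e$beedb -> last char: b
  5: edbe$be -> last char: e
  6: eedbe$b -> last char: b


BWT = ed$ebeb


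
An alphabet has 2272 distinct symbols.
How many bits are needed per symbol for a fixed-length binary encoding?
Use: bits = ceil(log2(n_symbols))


log2(2272) = 11.1497
Bracket: 2^11 = 2048 < 2272 <= 2^12 = 4096
So ceil(log2(2272)) = 12

bits = ceil(log2(2272)) = ceil(11.1497) = 12 bits


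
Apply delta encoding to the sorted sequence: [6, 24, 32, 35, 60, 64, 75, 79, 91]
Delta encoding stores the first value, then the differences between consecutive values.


First value: 6
Deltas:
  24 - 6 = 18
  32 - 24 = 8
  35 - 32 = 3
  60 - 35 = 25
  64 - 60 = 4
  75 - 64 = 11
  79 - 75 = 4
  91 - 79 = 12


Delta encoded: [6, 18, 8, 3, 25, 4, 11, 4, 12]


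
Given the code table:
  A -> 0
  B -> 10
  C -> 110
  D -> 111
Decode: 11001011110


Decoding:
110 -> C
0 -> A
10 -> B
111 -> D
10 -> B


Result: CABDB


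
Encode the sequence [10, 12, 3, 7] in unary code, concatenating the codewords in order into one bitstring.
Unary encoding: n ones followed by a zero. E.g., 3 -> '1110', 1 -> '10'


Encode each number as n ones followed by a terminating 0:
  10 -> 11111111110 (11 bits)
  12 -> 1111111111110 (13 bits)
  3 -> 1110 (4 bits)
  7 -> 11111110 (8 bits)
Total length = 11 + 13 + 4 + 8 = 36 bits.

Unary([10, 12, 3, 7]) = 111111111101111111111110111011111110 (36 bits)


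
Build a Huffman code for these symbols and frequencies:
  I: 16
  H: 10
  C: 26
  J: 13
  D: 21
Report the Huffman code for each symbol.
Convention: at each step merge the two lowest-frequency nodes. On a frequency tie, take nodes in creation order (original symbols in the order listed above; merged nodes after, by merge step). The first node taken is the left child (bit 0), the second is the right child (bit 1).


Huffman tree construction:
Step 1: Merge H(10) + J(13) = 23
Step 2: Merge I(16) + D(21) = 37
Step 3: Merge (H+J)(23) + C(26) = 49
Step 4: Merge (I+D)(37) + ((H+J)+C)(49) = 86
Read each symbol's code off the tree from the root (left child = 0, right child = 1).

Codes:
  I: 00 (length 2)
  H: 100 (length 3)
  C: 11 (length 2)
  J: 101 (length 3)
  D: 01 (length 2)
Average code length: 195/86 = 2.2674 bits/symbol


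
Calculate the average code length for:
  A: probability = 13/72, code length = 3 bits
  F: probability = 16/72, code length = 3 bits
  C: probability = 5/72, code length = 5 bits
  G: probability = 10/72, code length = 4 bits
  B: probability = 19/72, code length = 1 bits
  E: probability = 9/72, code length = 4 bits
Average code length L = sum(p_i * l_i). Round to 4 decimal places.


Weighted contributions p_i * l_i:
  A: (13/72) * 3 = 39/72
  F: (16/72) * 3 = 48/72
  C: (5/72) * 5 = 25/72
  G: (10/72) * 4 = 40/72
  B: (19/72) * 1 = 19/72
  E: (9/72) * 4 = 36/72
Sum = (39 + 48 + 25 + 40 + 19 + 36)/72 = 207/72

L = 207/72 = 2.8750 bits/symbol


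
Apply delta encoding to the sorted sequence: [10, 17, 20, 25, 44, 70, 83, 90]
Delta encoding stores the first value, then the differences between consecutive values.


First value: 10
Deltas:
  17 - 10 = 7
  20 - 17 = 3
  25 - 20 = 5
  44 - 25 = 19
  70 - 44 = 26
  83 - 70 = 13
  90 - 83 = 7


Delta encoded: [10, 7, 3, 5, 19, 26, 13, 7]


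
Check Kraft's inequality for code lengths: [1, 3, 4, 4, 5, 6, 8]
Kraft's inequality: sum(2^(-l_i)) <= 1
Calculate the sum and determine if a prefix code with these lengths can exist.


Sum = 2^(-1) + 2^(-3) + 2^(-4) + 2^(-4) + 2^(-5) + 2^(-6) + 2^(-8)
    = 0.5 + 0.125 + 0.0625 + 0.0625 + 0.03125 + 0.015625 + 0.00390625
    = 205/256 = 0.80078125
Since 0.80078125 <= 1, Kraft's inequality IS satisfied.
A prefix code with these lengths CAN exist.

Kraft sum = 0.80078125. Satisfied.


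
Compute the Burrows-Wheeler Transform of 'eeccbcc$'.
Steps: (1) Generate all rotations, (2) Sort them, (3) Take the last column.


Rotations (sorted):
  0: $eeccbcc -> last char: c
  1: bcc$eecc -> last char: c
  2: c$eeccbc -> last char: c
  3: cbcc$eec -> last char: c
  4: cc$eeccb -> last char: b
  5: ccbcc$ee -> last char: e
  6: eccbcc$e -> last char: e
  7: eeccbcc$ -> last char: $


BWT = ccccbee$


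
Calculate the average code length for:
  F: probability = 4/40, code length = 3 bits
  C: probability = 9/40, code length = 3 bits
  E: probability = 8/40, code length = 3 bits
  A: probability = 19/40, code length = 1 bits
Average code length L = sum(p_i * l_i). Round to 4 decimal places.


Weighted contributions p_i * l_i:
  F: (4/40) * 3 = 12/40
  C: (9/40) * 3 = 27/40
  E: (8/40) * 3 = 24/40
  A: (19/40) * 1 = 19/40
Sum = (12 + 27 + 24 + 19)/40 = 82/40

L = 82/40 = 2.0500 bits/symbol


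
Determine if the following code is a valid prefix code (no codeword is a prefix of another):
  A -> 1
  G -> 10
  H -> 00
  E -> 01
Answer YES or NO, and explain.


Checking each pair (does one codeword prefix another?):
  A='1' vs G='10': prefix -- VIOLATION

NO -- this is NOT a valid prefix code. A (1) is a prefix of G (10).


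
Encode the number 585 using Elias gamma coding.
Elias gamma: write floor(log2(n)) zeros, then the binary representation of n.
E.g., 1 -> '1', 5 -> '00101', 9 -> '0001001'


num_bits = floor(log2(585)) + 1 = 10
leading_zeros = num_bits - 1 = 9
binary(585) = 1001001001

Elias gamma(585) = '000000000' + '1001001001' = 0000000001001001001 (19 bits)


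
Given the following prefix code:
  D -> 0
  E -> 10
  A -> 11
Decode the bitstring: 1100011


Decoding step by step:
Bits 11 -> A
Bits 0 -> D
Bits 0 -> D
Bits 0 -> D
Bits 11 -> A


Decoded message: ADDDA


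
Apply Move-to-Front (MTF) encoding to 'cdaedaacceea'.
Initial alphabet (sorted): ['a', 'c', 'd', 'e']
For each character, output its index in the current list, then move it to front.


MTF encoding:
'c': index 1 in ['a', 'c', 'd', 'e'] -> ['c', 'a', 'd', 'e']
'd': index 2 in ['c', 'a', 'd', 'e'] -> ['d', 'c', 'a', 'e']
'a': index 2 in ['d', 'c', 'a', 'e'] -> ['a', 'd', 'c', 'e']
'e': index 3 in ['a', 'd', 'c', 'e'] -> ['e', 'a', 'd', 'c']
'd': index 2 in ['e', 'a', 'd', 'c'] -> ['d', 'e', 'a', 'c']
'a': index 2 in ['d', 'e', 'a', 'c'] -> ['a', 'd', 'e', 'c']
'a': index 0 in ['a', 'd', 'e', 'c'] -> ['a', 'd', 'e', 'c']
'c': index 3 in ['a', 'd', 'e', 'c'] -> ['c', 'a', 'd', 'e']
'c': index 0 in ['c', 'a', 'd', 'e'] -> ['c', 'a', 'd', 'e']
'e': index 3 in ['c', 'a', 'd', 'e'] -> ['e', 'c', 'a', 'd']
'e': index 0 in ['e', 'c', 'a', 'd'] -> ['e', 'c', 'a', 'd']
'a': index 2 in ['e', 'c', 'a', 'd'] -> ['a', 'e', 'c', 'd']


Output: [1, 2, 2, 3, 2, 2, 0, 3, 0, 3, 0, 2]


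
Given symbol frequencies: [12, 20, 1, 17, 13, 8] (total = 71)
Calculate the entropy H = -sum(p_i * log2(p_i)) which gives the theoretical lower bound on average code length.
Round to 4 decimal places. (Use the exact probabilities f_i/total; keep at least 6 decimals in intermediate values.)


Per-symbol terms -p_i * log2(p_i) with p_i = f_i/71:
  p = 12/71 = 0.169014: log2(p) = -2.564785, -p*log2(p) = 0.433485
  p = 20/71 = 0.281690: log2(p) = -1.827819, -p*log2(p) = 0.514879
  p = 1/71 = 0.014085: log2(p) = -6.149747, -p*log2(p) = 0.086616
  p = 17/71 = 0.239437: log2(p) = -2.062284, -p*log2(p) = 0.493786
  p = 13/71 = 0.183099: log2(p) = -2.449307, -p*log2(p) = 0.448465
  p = 8/71 = 0.112676: log2(p) = -3.149747, -p*log2(p) = 0.354901
H = 0.433485 + 0.514879 + 0.086616 + 0.493786 + 0.448465 + 0.354901 = 2.332132

H = 2.3321 bits/symbol


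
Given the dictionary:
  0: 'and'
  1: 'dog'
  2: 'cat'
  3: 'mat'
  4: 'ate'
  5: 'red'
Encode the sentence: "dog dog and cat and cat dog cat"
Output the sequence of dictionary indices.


Look up each word in the dictionary:
  'dog' -> 1
  'dog' -> 1
  'and' -> 0
  'cat' -> 2
  'and' -> 0
  'cat' -> 2
  'dog' -> 1
  'cat' -> 2

Encoded: [1, 1, 0, 2, 0, 2, 1, 2]


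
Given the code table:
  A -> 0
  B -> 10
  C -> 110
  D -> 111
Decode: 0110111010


Decoding:
0 -> A
110 -> C
111 -> D
0 -> A
10 -> B


Result: ACDAB


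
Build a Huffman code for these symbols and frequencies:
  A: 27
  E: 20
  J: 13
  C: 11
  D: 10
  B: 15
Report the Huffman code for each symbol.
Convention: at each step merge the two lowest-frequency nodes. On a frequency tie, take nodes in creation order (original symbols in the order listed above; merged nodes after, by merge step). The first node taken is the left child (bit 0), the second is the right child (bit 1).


Huffman tree construction:
Step 1: Merge D(10) + C(11) = 21
Step 2: Merge J(13) + B(15) = 28
Step 3: Merge E(20) + (D+C)(21) = 41
Step 4: Merge A(27) + (J+B)(28) = 55
Step 5: Merge (E+(D+C))(41) + (A+(J+B))(55) = 96
Read each symbol's code off the tree from the root (left child = 0, right child = 1).

Codes:
  A: 10 (length 2)
  E: 00 (length 2)
  J: 110 (length 3)
  C: 011 (length 3)
  D: 010 (length 3)
  B: 111 (length 3)
Average code length: 241/96 = 2.5104 bits/symbol


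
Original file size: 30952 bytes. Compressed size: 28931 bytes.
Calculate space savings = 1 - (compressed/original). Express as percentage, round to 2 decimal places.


ratio = compressed/original = 28931/30952 = 0.934705
savings = 1 - ratio = 1 - 0.934705 = 0.065295
as a percentage: 0.065295 * 100 = 6.53%

Space savings = 1 - 28931/30952 = 6.53%


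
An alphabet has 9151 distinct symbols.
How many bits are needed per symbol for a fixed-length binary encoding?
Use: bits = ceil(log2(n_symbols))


log2(9151) = 13.1597
Bracket: 2^13 = 8192 < 9151 <= 2^14 = 16384
So ceil(log2(9151)) = 14

bits = ceil(log2(9151)) = ceil(13.1597) = 14 bits


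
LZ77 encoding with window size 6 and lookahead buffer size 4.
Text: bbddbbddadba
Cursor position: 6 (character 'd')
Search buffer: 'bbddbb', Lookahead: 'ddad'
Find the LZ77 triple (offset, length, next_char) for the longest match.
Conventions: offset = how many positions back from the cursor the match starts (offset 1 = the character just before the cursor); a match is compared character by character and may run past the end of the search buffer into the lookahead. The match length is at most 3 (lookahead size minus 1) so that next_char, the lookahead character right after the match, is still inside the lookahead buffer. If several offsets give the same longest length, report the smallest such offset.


Try each offset into the search buffer:
  offset=1 (pos 5, char 'b'): match length 0
  offset=2 (pos 4, char 'b'): match length 0
  offset=3 (pos 3, char 'd'): match length 1
  offset=4 (pos 2, char 'd'): match length 2
  offset=5 (pos 1, char 'b'): match length 0
  offset=6 (pos 0, char 'b'): match length 0
Longest match has length 2 at offset 4.
next_char = character at position 6 + 2 = 8 -> 'a'

Best match: offset=4, length=2 (matching 'dd' starting at position 2)
LZ77 triple: (4, 2, 'a')


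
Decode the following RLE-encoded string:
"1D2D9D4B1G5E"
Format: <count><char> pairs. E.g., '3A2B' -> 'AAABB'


Expanding each <count><char> pair:
  1D -> 'D'
  2D -> 'DD'
  9D -> 'DDDDDDDDD'
  4B -> 'BBBB'
  1G -> 'G'
  5E -> 'EEEEE'

Decoded = DDDDDDDDDDDDBBBBGEEEEE


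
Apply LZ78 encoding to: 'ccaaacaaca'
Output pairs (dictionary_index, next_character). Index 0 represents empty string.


LZ78 encoding steps:
Dictionary: {0: ''}
Step 1: w='' (idx 0), next='c' -> output (0, 'c'), add 'c' as idx 1
Step 2: w='c' (idx 1), next='a' -> output (1, 'a'), add 'ca' as idx 2
Step 3: w='' (idx 0), next='a' -> output (0, 'a'), add 'a' as idx 3
Step 4: w='a' (idx 3), next='c' -> output (3, 'c'), add 'ac' as idx 4
Step 5: w='a' (idx 3), next='a' -> output (3, 'a'), add 'aa' as idx 5
Step 6: w='ca' (idx 2), end of input -> output (2, '')


Encoded: [(0, 'c'), (1, 'a'), (0, 'a'), (3, 'c'), (3, 'a'), (2, '')]


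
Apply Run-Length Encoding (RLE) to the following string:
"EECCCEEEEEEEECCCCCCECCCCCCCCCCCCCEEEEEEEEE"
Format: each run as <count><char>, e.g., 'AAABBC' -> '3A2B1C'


Scanning runs left to right:
  i=0: run of 'E' x 2 -> '2E'
  i=2: run of 'C' x 3 -> '3C'
  i=5: run of 'E' x 8 -> '8E'
  i=13: run of 'C' x 6 -> '6C'
  i=19: run of 'E' x 1 -> '1E'
  i=20: run of 'C' x 13 -> '13C'
  i=33: run of 'E' x 9 -> '9E'

RLE = 2E3C8E6C1E13C9E


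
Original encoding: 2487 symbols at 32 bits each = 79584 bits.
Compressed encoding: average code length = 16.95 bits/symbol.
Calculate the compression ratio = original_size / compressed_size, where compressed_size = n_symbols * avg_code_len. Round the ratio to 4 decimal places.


original_size = n_symbols * orig_bits = 2487 * 32 = 79584 bits
compressed_size = n_symbols * avg_code_len = 2487 * 16.95 = 42154.65 bits
ratio = original_size / compressed_size = 79584 / 42154.65 = 1.8879

Compression ratio = 1.8879


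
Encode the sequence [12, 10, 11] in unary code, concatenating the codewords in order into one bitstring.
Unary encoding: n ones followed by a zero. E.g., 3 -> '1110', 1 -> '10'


Encode each number as n ones followed by a terminating 0:
  12 -> 1111111111110 (13 bits)
  10 -> 11111111110 (11 bits)
  11 -> 111111111110 (12 bits)
Total length = 13 + 11 + 12 = 36 bits.

Unary([12, 10, 11]) = 111111111111011111111110111111111110 (36 bits)


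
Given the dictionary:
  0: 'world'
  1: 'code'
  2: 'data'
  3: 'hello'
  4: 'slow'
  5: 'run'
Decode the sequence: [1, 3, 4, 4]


Look up each index in the dictionary:
  1 -> 'code'
  3 -> 'hello'
  4 -> 'slow'
  4 -> 'slow'

Decoded: "code hello slow slow"


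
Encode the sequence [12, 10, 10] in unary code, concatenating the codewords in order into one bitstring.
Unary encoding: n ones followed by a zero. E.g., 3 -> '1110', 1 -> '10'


Encode each number as n ones followed by a terminating 0:
  12 -> 1111111111110 (13 bits)
  10 -> 11111111110 (11 bits)
  10 -> 11111111110 (11 bits)
Total length = 13 + 11 + 11 = 35 bits.

Unary([12, 10, 10]) = 11111111111101111111111011111111110 (35 bits)


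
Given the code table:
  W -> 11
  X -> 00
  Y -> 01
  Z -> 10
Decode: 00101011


Decoding:
00 -> X
10 -> Z
10 -> Z
11 -> W


Result: XZZW


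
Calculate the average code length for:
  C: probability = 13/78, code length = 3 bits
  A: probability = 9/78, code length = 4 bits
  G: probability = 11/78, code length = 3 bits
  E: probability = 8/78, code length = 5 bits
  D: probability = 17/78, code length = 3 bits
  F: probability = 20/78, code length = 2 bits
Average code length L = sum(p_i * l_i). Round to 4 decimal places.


Weighted contributions p_i * l_i:
  C: (13/78) * 3 = 39/78
  A: (9/78) * 4 = 36/78
  G: (11/78) * 3 = 33/78
  E: (8/78) * 5 = 40/78
  D: (17/78) * 3 = 51/78
  F: (20/78) * 2 = 40/78
Sum = (39 + 36 + 33 + 40 + 51 + 40)/78 = 239/78

L = 239/78 = 3.0641 bits/symbol


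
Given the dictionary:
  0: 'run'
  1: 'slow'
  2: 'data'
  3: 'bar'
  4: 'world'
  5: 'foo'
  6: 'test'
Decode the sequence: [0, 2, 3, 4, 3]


Look up each index in the dictionary:
  0 -> 'run'
  2 -> 'data'
  3 -> 'bar'
  4 -> 'world'
  3 -> 'bar'

Decoded: "run data bar world bar"


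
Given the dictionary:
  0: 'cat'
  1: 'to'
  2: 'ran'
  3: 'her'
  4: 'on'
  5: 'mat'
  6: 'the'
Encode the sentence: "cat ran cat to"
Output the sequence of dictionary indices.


Look up each word in the dictionary:
  'cat' -> 0
  'ran' -> 2
  'cat' -> 0
  'to' -> 1

Encoded: [0, 2, 0, 1]


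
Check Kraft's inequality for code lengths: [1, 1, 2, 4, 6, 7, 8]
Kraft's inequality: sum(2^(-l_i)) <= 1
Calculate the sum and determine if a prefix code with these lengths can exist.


Sum = 2^(-1) + 2^(-1) + 2^(-2) + 2^(-4) + 2^(-6) + 2^(-7) + 2^(-8)
    = 0.5 + 0.5 + 0.25 + 0.0625 + 0.015625 + 0.0078125 + 0.00390625
    = 343/256 = 1.33984375
Since 1.33984375 > 1, Kraft's inequality is NOT satisfied.
A prefix code with these lengths CANNOT exist.

Kraft sum = 1.33984375. Not satisfied.


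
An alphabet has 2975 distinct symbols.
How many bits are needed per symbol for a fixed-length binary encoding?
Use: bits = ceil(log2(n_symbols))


log2(2975) = 11.5387
Bracket: 2^11 = 2048 < 2975 <= 2^12 = 4096
So ceil(log2(2975)) = 12

bits = ceil(log2(2975)) = ceil(11.5387) = 12 bits


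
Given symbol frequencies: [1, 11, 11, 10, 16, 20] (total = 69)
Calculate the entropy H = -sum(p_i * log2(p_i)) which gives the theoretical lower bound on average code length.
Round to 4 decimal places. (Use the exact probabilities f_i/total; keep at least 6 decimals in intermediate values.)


Per-symbol terms -p_i * log2(p_i) with p_i = f_i/69:
  p = 1/69 = 0.014493: log2(p) = -6.108524, -p*log2(p) = 0.088529
  p = 11/69 = 0.159420: log2(p) = -2.649093, -p*log2(p) = 0.422319
  p = 11/69 = 0.159420: log2(p) = -2.649093, -p*log2(p) = 0.422319
  p = 10/69 = 0.144928: log2(p) = -2.786596, -p*log2(p) = 0.403855
  p = 16/69 = 0.231884: log2(p) = -2.108524, -p*log2(p) = 0.488933
  p = 20/69 = 0.289855: log2(p) = -1.786596, -p*log2(p) = 0.517854
H = 0.088529 + 0.422319 + 0.422319 + 0.403855 + 0.488933 + 0.517854 = 2.343809

H = 2.3438 bits/symbol


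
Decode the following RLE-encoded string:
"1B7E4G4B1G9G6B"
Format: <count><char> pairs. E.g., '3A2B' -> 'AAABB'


Expanding each <count><char> pair:
  1B -> 'B'
  7E -> 'EEEEEEE'
  4G -> 'GGGG'
  4B -> 'BBBB'
  1G -> 'G'
  9G -> 'GGGGGGGGG'
  6B -> 'BBBBBB'

Decoded = BEEEEEEEGGGGBBBBGGGGGGGGGGBBBBBB


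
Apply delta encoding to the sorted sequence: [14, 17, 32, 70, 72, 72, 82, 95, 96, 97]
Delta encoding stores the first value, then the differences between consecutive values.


First value: 14
Deltas:
  17 - 14 = 3
  32 - 17 = 15
  70 - 32 = 38
  72 - 70 = 2
  72 - 72 = 0
  82 - 72 = 10
  95 - 82 = 13
  96 - 95 = 1
  97 - 96 = 1


Delta encoded: [14, 3, 15, 38, 2, 0, 10, 13, 1, 1]


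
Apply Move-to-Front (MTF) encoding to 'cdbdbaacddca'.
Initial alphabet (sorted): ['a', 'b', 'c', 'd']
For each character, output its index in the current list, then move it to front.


MTF encoding:
'c': index 2 in ['a', 'b', 'c', 'd'] -> ['c', 'a', 'b', 'd']
'd': index 3 in ['c', 'a', 'b', 'd'] -> ['d', 'c', 'a', 'b']
'b': index 3 in ['d', 'c', 'a', 'b'] -> ['b', 'd', 'c', 'a']
'd': index 1 in ['b', 'd', 'c', 'a'] -> ['d', 'b', 'c', 'a']
'b': index 1 in ['d', 'b', 'c', 'a'] -> ['b', 'd', 'c', 'a']
'a': index 3 in ['b', 'd', 'c', 'a'] -> ['a', 'b', 'd', 'c']
'a': index 0 in ['a', 'b', 'd', 'c'] -> ['a', 'b', 'd', 'c']
'c': index 3 in ['a', 'b', 'd', 'c'] -> ['c', 'a', 'b', 'd']
'd': index 3 in ['c', 'a', 'b', 'd'] -> ['d', 'c', 'a', 'b']
'd': index 0 in ['d', 'c', 'a', 'b'] -> ['d', 'c', 'a', 'b']
'c': index 1 in ['d', 'c', 'a', 'b'] -> ['c', 'd', 'a', 'b']
'a': index 2 in ['c', 'd', 'a', 'b'] -> ['a', 'c', 'd', 'b']


Output: [2, 3, 3, 1, 1, 3, 0, 3, 3, 0, 1, 2]


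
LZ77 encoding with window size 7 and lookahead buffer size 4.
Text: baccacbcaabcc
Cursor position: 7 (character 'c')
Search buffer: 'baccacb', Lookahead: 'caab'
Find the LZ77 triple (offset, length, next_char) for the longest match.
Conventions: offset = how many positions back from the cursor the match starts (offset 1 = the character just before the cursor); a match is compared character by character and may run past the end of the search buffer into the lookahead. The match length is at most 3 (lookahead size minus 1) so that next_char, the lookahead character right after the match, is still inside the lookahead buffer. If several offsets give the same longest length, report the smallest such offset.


Try each offset into the search buffer:
  offset=1 (pos 6, char 'b'): match length 0
  offset=2 (pos 5, char 'c'): match length 1
  offset=3 (pos 4, char 'a'): match length 0
  offset=4 (pos 3, char 'c'): match length 2
  offset=5 (pos 2, char 'c'): match length 1
  offset=6 (pos 1, char 'a'): match length 0
  offset=7 (pos 0, char 'b'): match length 0
Longest match has length 2 at offset 4.
next_char = character at position 7 + 2 = 9 -> 'a'

Best match: offset=4, length=2 (matching 'ca' starting at position 3)
LZ77 triple: (4, 2, 'a')


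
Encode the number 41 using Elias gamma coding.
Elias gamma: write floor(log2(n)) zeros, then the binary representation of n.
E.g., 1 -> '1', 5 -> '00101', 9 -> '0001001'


num_bits = floor(log2(41)) + 1 = 6
leading_zeros = num_bits - 1 = 5
binary(41) = 101001

Elias gamma(41) = '00000' + '101001' = 00000101001 (11 bits)


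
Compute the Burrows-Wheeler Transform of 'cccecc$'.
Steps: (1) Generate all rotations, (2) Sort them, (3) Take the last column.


Rotations (sorted):
  0: $cccecc -> last char: c
  1: c$cccec -> last char: c
  2: cc$ccce -> last char: e
  3: cccecc$ -> last char: $
  4: ccecc$c -> last char: c
  5: cecc$cc -> last char: c
  6: ecc$ccc -> last char: c


BWT = cce$ccc


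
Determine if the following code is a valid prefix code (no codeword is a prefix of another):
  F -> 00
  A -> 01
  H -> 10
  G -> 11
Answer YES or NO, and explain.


Checking each pair (does one codeword prefix another?):
  F='00' vs A='01': no prefix
  F='00' vs H='10': no prefix
  F='00' vs G='11': no prefix
  A='01' vs F='00': no prefix
  A='01' vs H='10': no prefix
  A='01' vs G='11': no prefix
  H='10' vs F='00': no prefix
  H='10' vs A='01': no prefix
  H='10' vs G='11': no prefix
  G='11' vs F='00': no prefix
  G='11' vs A='01': no prefix
  G='11' vs H='10': no prefix
No violation found over all pairs.

YES -- this is a valid prefix code. No codeword is a prefix of any other codeword.


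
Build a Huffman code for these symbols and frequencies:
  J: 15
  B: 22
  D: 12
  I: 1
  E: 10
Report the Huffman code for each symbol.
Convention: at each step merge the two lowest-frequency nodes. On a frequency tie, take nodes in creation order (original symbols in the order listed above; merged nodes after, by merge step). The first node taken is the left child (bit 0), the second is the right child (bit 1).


Huffman tree construction:
Step 1: Merge I(1) + E(10) = 11
Step 2: Merge (I+E)(11) + D(12) = 23
Step 3: Merge J(15) + B(22) = 37
Step 4: Merge ((I+E)+D)(23) + (J+B)(37) = 60
Read each symbol's code off the tree from the root (left child = 0, right child = 1).

Codes:
  J: 10 (length 2)
  B: 11 (length 2)
  D: 01 (length 2)
  I: 000 (length 3)
  E: 001 (length 3)
Average code length: 131/60 = 2.1833 bits/symbol


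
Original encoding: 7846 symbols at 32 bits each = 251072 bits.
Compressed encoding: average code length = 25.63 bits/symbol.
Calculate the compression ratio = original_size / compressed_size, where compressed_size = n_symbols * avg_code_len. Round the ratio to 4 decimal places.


original_size = n_symbols * orig_bits = 7846 * 32 = 251072 bits
compressed_size = n_symbols * avg_code_len = 7846 * 25.63 = 201092.98 bits
ratio = original_size / compressed_size = 251072 / 201092.98 = 1.2485

Compression ratio = 1.2485


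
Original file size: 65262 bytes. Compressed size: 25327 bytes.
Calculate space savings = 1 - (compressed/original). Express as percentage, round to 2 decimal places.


ratio = compressed/original = 25327/65262 = 0.388082
savings = 1 - ratio = 1 - 0.388082 = 0.611918
as a percentage: 0.611918 * 100 = 61.19%

Space savings = 1 - 25327/65262 = 61.19%


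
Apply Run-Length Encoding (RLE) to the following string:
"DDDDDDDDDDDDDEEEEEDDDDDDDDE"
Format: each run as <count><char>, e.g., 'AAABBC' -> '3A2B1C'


Scanning runs left to right:
  i=0: run of 'D' x 13 -> '13D'
  i=13: run of 'E' x 5 -> '5E'
  i=18: run of 'D' x 8 -> '8D'
  i=26: run of 'E' x 1 -> '1E'

RLE = 13D5E8D1E


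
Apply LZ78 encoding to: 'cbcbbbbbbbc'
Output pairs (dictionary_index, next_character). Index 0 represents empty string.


LZ78 encoding steps:
Dictionary: {0: ''}
Step 1: w='' (idx 0), next='c' -> output (0, 'c'), add 'c' as idx 1
Step 2: w='' (idx 0), next='b' -> output (0, 'b'), add 'b' as idx 2
Step 3: w='c' (idx 1), next='b' -> output (1, 'b'), add 'cb' as idx 3
Step 4: w='b' (idx 2), next='b' -> output (2, 'b'), add 'bb' as idx 4
Step 5: w='bb' (idx 4), next='b' -> output (4, 'b'), add 'bbb' as idx 5
Step 6: w='b' (idx 2), next='c' -> output (2, 'c'), add 'bc' as idx 6


Encoded: [(0, 'c'), (0, 'b'), (1, 'b'), (2, 'b'), (4, 'b'), (2, 'c')]


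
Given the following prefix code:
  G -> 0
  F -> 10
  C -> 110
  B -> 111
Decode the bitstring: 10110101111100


Decoding step by step:
Bits 10 -> F
Bits 110 -> C
Bits 10 -> F
Bits 111 -> B
Bits 110 -> C
Bits 0 -> G


Decoded message: FCFBCG


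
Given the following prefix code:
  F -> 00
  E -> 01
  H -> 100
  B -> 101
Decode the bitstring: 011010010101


Decoding step by step:
Bits 01 -> E
Bits 101 -> B
Bits 00 -> F
Bits 101 -> B
Bits 01 -> E


Decoded message: EBFBE


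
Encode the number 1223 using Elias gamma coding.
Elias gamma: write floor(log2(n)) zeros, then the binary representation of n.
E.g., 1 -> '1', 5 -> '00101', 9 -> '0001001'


num_bits = floor(log2(1223)) + 1 = 11
leading_zeros = num_bits - 1 = 10
binary(1223) = 10011000111

Elias gamma(1223) = '0000000000' + '10011000111' = 000000000010011000111 (21 bits)


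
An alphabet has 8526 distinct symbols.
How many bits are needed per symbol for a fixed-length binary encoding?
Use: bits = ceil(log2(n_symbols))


log2(8526) = 13.0577
Bracket: 2^13 = 8192 < 8526 <= 2^14 = 16384
So ceil(log2(8526)) = 14

bits = ceil(log2(8526)) = ceil(13.0577) = 14 bits


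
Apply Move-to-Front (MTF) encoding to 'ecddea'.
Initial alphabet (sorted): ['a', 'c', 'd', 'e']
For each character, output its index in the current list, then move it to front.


MTF encoding:
'e': index 3 in ['a', 'c', 'd', 'e'] -> ['e', 'a', 'c', 'd']
'c': index 2 in ['e', 'a', 'c', 'd'] -> ['c', 'e', 'a', 'd']
'd': index 3 in ['c', 'e', 'a', 'd'] -> ['d', 'c', 'e', 'a']
'd': index 0 in ['d', 'c', 'e', 'a'] -> ['d', 'c', 'e', 'a']
'e': index 2 in ['d', 'c', 'e', 'a'] -> ['e', 'd', 'c', 'a']
'a': index 3 in ['e', 'd', 'c', 'a'] -> ['a', 'e', 'd', 'c']


Output: [3, 2, 3, 0, 2, 3]


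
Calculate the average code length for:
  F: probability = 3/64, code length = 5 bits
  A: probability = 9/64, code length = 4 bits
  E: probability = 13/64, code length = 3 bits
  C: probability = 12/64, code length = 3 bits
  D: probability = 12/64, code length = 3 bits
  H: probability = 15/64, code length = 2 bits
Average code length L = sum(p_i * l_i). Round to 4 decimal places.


Weighted contributions p_i * l_i:
  F: (3/64) * 5 = 15/64
  A: (9/64) * 4 = 36/64
  E: (13/64) * 3 = 39/64
  C: (12/64) * 3 = 36/64
  D: (12/64) * 3 = 36/64
  H: (15/64) * 2 = 30/64
Sum = (15 + 36 + 39 + 36 + 36 + 30)/64 = 192/64

L = 192/64 = 3.0000 bits/symbol


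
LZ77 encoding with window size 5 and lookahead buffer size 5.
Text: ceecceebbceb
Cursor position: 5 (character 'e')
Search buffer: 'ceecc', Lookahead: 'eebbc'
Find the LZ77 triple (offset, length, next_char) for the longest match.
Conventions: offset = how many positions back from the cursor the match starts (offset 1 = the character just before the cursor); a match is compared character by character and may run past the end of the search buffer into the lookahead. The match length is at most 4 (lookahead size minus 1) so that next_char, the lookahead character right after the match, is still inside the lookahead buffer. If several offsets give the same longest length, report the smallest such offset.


Try each offset into the search buffer:
  offset=1 (pos 4, char 'c'): match length 0
  offset=2 (pos 3, char 'c'): match length 0
  offset=3 (pos 2, char 'e'): match length 1
  offset=4 (pos 1, char 'e'): match length 2
  offset=5 (pos 0, char 'c'): match length 0
Longest match has length 2 at offset 4.
next_char = character at position 5 + 2 = 7 -> 'b'

Best match: offset=4, length=2 (matching 'ee' starting at position 1)
LZ77 triple: (4, 2, 'b')


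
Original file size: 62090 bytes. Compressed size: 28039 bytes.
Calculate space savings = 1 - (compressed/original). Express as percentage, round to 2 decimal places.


ratio = compressed/original = 28039/62090 = 0.451586
savings = 1 - ratio = 1 - 0.451586 = 0.548414
as a percentage: 0.548414 * 100 = 54.84%

Space savings = 1 - 28039/62090 = 54.84%


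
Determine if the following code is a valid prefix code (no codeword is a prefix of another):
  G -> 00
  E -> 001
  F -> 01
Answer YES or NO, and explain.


Checking each pair (does one codeword prefix another?):
  G='00' vs E='001': prefix -- VIOLATION

NO -- this is NOT a valid prefix code. G (00) is a prefix of E (001).


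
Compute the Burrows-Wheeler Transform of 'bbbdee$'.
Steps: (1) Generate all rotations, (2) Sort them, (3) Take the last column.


Rotations (sorted):
  0: $bbbdee -> last char: e
  1: bbbdee$ -> last char: $
  2: bbdee$b -> last char: b
  3: bdee$bb -> last char: b
  4: dee$bbb -> last char: b
  5: e$bbbde -> last char: e
  6: ee$bbbd -> last char: d


BWT = e$bbbed


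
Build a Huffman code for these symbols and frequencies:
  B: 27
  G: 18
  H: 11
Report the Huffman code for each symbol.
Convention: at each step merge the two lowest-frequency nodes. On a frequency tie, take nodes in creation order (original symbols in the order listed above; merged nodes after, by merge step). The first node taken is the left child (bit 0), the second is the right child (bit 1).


Huffman tree construction:
Step 1: Merge H(11) + G(18) = 29
Step 2: Merge B(27) + (H+G)(29) = 56
Read each symbol's code off the tree from the root (left child = 0, right child = 1).

Codes:
  B: 0 (length 1)
  G: 11 (length 2)
  H: 10 (length 2)
Average code length: 85/56 = 1.5179 bits/symbol


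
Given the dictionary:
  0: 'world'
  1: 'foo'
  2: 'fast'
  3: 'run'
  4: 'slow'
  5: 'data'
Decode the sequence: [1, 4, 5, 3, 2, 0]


Look up each index in the dictionary:
  1 -> 'foo'
  4 -> 'slow'
  5 -> 'data'
  3 -> 'run'
  2 -> 'fast'
  0 -> 'world'

Decoded: "foo slow data run fast world"


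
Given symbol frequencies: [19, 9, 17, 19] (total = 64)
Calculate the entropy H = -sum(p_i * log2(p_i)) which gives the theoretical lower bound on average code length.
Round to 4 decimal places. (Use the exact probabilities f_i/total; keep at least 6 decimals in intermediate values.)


Per-symbol terms -p_i * log2(p_i) with p_i = f_i/64:
  p = 19/64 = 0.296875: log2(p) = -1.752072, -p*log2(p) = 0.520147
  p = 9/64 = 0.140625: log2(p) = -2.830075, -p*log2(p) = 0.397979
  p = 17/64 = 0.265625: log2(p) = -1.912537, -p*log2(p) = 0.508018
  p = 19/64 = 0.296875: log2(p) = -1.752072, -p*log2(p) = 0.520147
H = 0.520147 + 0.397979 + 0.508018 + 0.520147 = 1.946291

H = 1.9463 bits/symbol


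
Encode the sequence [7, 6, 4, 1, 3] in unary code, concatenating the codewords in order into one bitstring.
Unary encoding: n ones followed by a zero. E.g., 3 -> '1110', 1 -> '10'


Encode each number as n ones followed by a terminating 0:
  7 -> 11111110 (8 bits)
  6 -> 1111110 (7 bits)
  4 -> 11110 (5 bits)
  1 -> 10 (2 bits)
  3 -> 1110 (4 bits)
Total length = 8 + 7 + 5 + 2 + 4 = 26 bits.

Unary([7, 6, 4, 1, 3]) = 11111110111111011110101110 (26 bits)


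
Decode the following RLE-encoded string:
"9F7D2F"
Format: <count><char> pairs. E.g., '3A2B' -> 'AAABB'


Expanding each <count><char> pair:
  9F -> 'FFFFFFFFF'
  7D -> 'DDDDDDD'
  2F -> 'FF'

Decoded = FFFFFFFFFDDDDDDDFF


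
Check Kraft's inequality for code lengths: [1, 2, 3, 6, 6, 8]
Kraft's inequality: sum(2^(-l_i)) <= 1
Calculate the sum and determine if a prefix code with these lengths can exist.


Sum = 2^(-1) + 2^(-2) + 2^(-3) + 2^(-6) + 2^(-6) + 2^(-8)
    = 0.5 + 0.25 + 0.125 + 0.015625 + 0.015625 + 0.00390625
    = 233/256 = 0.91015625
Since 0.91015625 <= 1, Kraft's inequality IS satisfied.
A prefix code with these lengths CAN exist.

Kraft sum = 0.91015625. Satisfied.


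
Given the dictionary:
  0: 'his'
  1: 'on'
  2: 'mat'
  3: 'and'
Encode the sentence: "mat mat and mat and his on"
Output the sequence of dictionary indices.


Look up each word in the dictionary:
  'mat' -> 2
  'mat' -> 2
  'and' -> 3
  'mat' -> 2
  'and' -> 3
  'his' -> 0
  'on' -> 1

Encoded: [2, 2, 3, 2, 3, 0, 1]


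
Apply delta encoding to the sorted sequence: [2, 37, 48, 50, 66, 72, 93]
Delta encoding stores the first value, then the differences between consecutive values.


First value: 2
Deltas:
  37 - 2 = 35
  48 - 37 = 11
  50 - 48 = 2
  66 - 50 = 16
  72 - 66 = 6
  93 - 72 = 21


Delta encoded: [2, 35, 11, 2, 16, 6, 21]


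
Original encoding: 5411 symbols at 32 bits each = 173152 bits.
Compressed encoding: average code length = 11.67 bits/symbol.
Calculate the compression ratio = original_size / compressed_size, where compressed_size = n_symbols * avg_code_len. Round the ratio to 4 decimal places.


original_size = n_symbols * orig_bits = 5411 * 32 = 173152 bits
compressed_size = n_symbols * avg_code_len = 5411 * 11.67 = 63146.37 bits
ratio = original_size / compressed_size = 173152 / 63146.37 = 2.7421

Compression ratio = 2.7421


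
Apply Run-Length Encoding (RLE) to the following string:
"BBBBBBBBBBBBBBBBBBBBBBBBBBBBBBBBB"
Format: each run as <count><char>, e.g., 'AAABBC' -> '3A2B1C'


Scanning runs left to right:
  i=0: run of 'B' x 33 -> '33B'

RLE = 33B


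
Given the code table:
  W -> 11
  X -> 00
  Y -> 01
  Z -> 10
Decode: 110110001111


Decoding:
11 -> W
01 -> Y
10 -> Z
00 -> X
11 -> W
11 -> W


Result: WYZXWW


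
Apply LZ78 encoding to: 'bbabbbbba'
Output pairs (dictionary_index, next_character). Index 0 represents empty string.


LZ78 encoding steps:
Dictionary: {0: ''}
Step 1: w='' (idx 0), next='b' -> output (0, 'b'), add 'b' as idx 1
Step 2: w='b' (idx 1), next='a' -> output (1, 'a'), add 'ba' as idx 2
Step 3: w='b' (idx 1), next='b' -> output (1, 'b'), add 'bb' as idx 3
Step 4: w='bb' (idx 3), next='b' -> output (3, 'b'), add 'bbb' as idx 4
Step 5: w='' (idx 0), next='a' -> output (0, 'a'), add 'a' as idx 5


Encoded: [(0, 'b'), (1, 'a'), (1, 'b'), (3, 'b'), (0, 'a')]


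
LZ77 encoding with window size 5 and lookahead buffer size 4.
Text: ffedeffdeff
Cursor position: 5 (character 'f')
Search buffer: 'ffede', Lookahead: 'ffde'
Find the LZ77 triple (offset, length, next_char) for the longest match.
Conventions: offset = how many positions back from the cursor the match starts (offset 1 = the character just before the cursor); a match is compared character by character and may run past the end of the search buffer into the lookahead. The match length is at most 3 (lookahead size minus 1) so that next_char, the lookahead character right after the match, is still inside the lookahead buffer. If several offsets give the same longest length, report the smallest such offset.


Try each offset into the search buffer:
  offset=1 (pos 4, char 'e'): match length 0
  offset=2 (pos 3, char 'd'): match length 0
  offset=3 (pos 2, char 'e'): match length 0
  offset=4 (pos 1, char 'f'): match length 1
  offset=5 (pos 0, char 'f'): match length 2
Longest match has length 2 at offset 5.
next_char = character at position 5 + 2 = 7 -> 'd'

Best match: offset=5, length=2 (matching 'ff' starting at position 0)
LZ77 triple: (5, 2, 'd')
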